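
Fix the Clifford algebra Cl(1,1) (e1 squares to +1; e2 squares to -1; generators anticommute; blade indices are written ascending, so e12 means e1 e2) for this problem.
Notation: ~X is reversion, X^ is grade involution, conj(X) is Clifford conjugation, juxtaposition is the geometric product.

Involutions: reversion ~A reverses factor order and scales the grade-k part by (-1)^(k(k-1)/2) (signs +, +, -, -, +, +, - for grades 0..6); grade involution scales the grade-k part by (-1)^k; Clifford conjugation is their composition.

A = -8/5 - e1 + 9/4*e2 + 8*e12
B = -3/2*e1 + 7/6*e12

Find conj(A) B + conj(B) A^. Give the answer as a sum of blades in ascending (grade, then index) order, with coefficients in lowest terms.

first term: -65/6 - 9/40*e1 - 65/6*e2 - 629/120*e12
second term: -47/6 - 201/40*e1 + 79/6*e2 - 181/120*e12
Answer: -56/3 - 21/4*e1 + 7/3*e2 - 27/4*e12


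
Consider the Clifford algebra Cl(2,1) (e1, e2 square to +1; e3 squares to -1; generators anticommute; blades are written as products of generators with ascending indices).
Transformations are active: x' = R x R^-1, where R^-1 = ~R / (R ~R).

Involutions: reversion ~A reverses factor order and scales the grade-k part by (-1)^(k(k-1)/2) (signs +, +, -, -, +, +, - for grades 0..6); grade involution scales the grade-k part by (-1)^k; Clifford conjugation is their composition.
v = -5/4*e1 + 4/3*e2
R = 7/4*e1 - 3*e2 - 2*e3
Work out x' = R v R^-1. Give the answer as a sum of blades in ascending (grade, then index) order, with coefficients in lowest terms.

~R = 7/4*e1 - 3*e2 - 2*e3, and R ~R = 129/16, so R^-1 = ~R / (129/16).
R v = -99/16 - 17/12*e1 e2 - 5/2*e1 e3 + 8/3*e2 e3
Answer: -247/172*e1 + 422/129*e2 + 132/43*e3


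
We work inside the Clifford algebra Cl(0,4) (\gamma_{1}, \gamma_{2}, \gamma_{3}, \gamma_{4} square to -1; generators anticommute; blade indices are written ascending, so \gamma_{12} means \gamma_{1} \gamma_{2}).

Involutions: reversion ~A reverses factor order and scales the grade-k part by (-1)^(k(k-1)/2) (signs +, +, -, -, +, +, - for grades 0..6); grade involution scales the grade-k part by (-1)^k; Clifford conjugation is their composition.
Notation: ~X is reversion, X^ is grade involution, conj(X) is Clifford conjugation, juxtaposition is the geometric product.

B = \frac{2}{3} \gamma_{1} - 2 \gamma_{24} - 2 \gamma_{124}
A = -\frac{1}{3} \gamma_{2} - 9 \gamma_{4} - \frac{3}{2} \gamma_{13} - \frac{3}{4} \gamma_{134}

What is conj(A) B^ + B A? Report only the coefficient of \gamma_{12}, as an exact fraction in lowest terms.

first term: -18 \gamma_{2} - \gamma_{3} + \frac{2}{3} \gamma_{4} - \frac{160}{9} \gamma_{12} + \frac{20}{3} \gamma_{14} - \frac{3}{2} \gamma_{23} - \frac{1}{2} \gamma_{34} - \frac{3}{2} \gamma_{123} - 3 \gamma_{234} + 3 \gamma_{1234}
second term: -18 \gamma_{2} + \gamma_{3} + \frac{2}{3} \gamma_{4} - \frac{164}{9} \gamma_{12} - \frac{16}{3} \gamma_{14} - \frac{3}{2} \gamma_{23} + \frac{1}{2} \gamma_{34} + \frac{3}{2} \gamma_{123} + 3 \gamma_{234} - 3 \gamma_{1234}
Answer: -36


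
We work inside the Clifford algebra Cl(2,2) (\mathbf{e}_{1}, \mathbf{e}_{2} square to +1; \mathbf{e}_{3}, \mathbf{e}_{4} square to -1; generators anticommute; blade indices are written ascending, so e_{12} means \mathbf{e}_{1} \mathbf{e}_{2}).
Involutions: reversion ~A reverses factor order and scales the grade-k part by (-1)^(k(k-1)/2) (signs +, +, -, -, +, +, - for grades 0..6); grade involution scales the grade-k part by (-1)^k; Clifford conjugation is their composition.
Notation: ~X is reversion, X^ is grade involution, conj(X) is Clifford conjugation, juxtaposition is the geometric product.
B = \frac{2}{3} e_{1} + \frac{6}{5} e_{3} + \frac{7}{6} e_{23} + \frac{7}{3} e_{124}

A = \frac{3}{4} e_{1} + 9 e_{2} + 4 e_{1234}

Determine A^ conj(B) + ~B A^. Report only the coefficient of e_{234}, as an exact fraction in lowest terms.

first term: \frac{1}{2} + \frac{119}{6} e_{3} - 6 e_{12} + \frac{9}{10} e_{13} + \frac{49}{3} e_{14} + \frac{54}{5} e_{23} - \frac{7}{4} e_{24} + \frac{7}{8} e_{123} - \frac{24}{5} e_{124} + \frac{8}{3} e_{234}
second term: -\frac{1}{2} - \frac{7}{6} e_{3} - 6 e_{12} + \frac{9}{10} e_{13} - \frac{77}{3} e_{14} + \frac{54}{5} e_{23} + \frac{7}{4} e_{24} + \frac{7}{8} e_{123} - \frac{24}{5} e_{124} + \frac{8}{3} e_{234}
Answer: \frac{16}{3}


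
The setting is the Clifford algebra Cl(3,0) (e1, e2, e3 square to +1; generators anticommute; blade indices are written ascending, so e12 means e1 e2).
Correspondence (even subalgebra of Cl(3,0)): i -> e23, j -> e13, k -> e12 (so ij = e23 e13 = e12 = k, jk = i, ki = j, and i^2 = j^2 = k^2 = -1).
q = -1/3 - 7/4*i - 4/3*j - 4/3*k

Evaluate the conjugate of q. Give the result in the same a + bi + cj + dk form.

In blades: q = -1/3 - 4/3*e12 - 4/3*e13 - 7/4*e23.
Quaternion conjugation is reversion on the even subalgebra: the scalar is fixed and every grade-2 blade flips sign, giving -1/3 + 4/3*e12 + 4/3*e13 + 7/4*e23; translating back:
Answer: -1/3 + 7/4*i + 4/3*j + 4/3*k


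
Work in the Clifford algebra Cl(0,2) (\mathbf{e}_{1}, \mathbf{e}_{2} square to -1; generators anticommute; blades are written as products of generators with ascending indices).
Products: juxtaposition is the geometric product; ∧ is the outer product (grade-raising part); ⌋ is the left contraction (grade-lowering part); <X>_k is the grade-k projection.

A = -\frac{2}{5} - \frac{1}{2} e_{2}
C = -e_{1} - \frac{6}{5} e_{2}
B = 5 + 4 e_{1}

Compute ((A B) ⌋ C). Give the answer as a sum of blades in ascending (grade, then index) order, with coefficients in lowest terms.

step 1: -2 - \frac{8}{5} e_{1} - \frac{5}{2} e_{2} + 2 e_{1} e_{2}
step 2: -\frac{23}{5} + 2 e_{1} + \frac{12}{5} e_{2}
Answer: -\frac{23}{5} + 2 e_{1} + \frac{12}{5} e_{2}


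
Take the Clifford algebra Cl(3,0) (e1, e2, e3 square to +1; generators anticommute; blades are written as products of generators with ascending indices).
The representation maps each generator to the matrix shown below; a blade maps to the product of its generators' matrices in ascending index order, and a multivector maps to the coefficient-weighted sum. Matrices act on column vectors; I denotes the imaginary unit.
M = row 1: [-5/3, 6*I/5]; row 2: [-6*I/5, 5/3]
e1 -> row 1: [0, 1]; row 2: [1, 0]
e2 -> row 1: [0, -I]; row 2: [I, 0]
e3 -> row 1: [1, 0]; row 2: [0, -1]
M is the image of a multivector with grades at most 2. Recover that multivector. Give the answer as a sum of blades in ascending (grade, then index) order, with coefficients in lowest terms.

Method: 1, rho(e1), rho(e2), rho(e3) form a trace-orthogonal basis of the 2x2 complex matrices (tr(X Y) = 2 if X = Y, else 0), so M = m0*1 + m1*rho(e1) + m2*rho(e2) + m3*rho(e3) with m0 = tr(M)/2 = 0, m1 = tr(M rho(e1))/2 = 0, m2 = tr(M rho(e2))/2 = -6/5, m3 = tr(M rho(e3))/2 = -5/3.
Multiplying table entries, the bivector images are rho(e1 e2) = I*rho(e3), rho(e1 e3) = -I*rho(e2), rho(e2 e3) = I*rho(e1); with real blade coefficients the real parts of m0..m3 are the coefficients of 1, e1, e2, e3 and the imaginary parts give the bivectors (e2 e3: Im m1, e1 e3: -Im m2, e1 e2: Im m3).
Answer: -6/5*e2 - 5/3*e3


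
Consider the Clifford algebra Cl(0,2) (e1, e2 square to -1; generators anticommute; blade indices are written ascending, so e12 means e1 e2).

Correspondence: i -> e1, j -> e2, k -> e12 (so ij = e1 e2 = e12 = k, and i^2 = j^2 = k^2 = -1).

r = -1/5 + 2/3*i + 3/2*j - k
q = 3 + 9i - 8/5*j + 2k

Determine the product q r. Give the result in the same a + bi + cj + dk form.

In blades: q = 3 + 9*e1 - 8/5*e2 + 2*e12, r = -1/5 + 2/3*e1 + 3/2*e2 - e12.
Distribute q over r term by term (generator squares from the signature, products reordered to ascending indices): (3)*r = -3/5 + 2*e1 + 9/2*e2 - 3*e12; (9*e1)*r = -6 - 9/5*e1 + 9*e2 + 27/2*e12; (-8/5*e2)*r = 12/5 + 8/5*e1 + 8/25*e2 + 16/15*e12; (2*e12)*r = 2 - 3*e1 + 4/3*e2 - 2/5*e12.
Sum: -11/5 - 6/5*e1 + 2273/150*e2 + 67/6*e12; translating back through the correspondence:
Answer: -11/5 - 6/5*i + 2273/150*j + 67/6*k


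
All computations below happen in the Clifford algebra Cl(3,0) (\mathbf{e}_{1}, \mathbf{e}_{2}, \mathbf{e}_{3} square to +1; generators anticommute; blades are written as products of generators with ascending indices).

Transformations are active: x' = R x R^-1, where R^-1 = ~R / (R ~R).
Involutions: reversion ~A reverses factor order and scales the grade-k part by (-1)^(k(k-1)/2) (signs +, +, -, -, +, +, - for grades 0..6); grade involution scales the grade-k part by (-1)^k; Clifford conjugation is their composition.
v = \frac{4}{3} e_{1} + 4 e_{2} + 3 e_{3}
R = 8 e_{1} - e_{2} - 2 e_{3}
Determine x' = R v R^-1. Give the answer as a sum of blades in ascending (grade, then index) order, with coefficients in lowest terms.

~R = 8 e_{1} - e_{2} - 2 e_{3}, and R ~R = 69, so R^-1 = ~R / (69).
R v = \frac{2}{3} + \frac{100}{3} e_{1} e_{2} + \frac{80}{3} e_{1} e_{3} + 5 e_{2} e_{3}
Answer: -\frac{244}{207} e_{1} - \frac{832}{207} e_{2} - \frac{629}{207} e_{3}


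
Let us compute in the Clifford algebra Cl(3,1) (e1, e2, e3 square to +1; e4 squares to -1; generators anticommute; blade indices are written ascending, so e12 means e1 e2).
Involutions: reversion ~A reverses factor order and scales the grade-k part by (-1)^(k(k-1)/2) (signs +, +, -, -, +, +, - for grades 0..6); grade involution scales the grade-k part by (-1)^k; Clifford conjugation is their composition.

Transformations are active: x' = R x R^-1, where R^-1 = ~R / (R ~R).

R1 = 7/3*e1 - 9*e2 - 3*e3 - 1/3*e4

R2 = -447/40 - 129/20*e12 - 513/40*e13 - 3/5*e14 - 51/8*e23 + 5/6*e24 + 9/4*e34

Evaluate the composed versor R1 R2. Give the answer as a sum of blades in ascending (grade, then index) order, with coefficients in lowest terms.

Distribute over the terms of R1 (each basis-blade product reordered to ascending indices, repeated generators contracted through their squares):
(7/3*e1) R2 = -1043/40*e1 - 301/20*e2 - 1197/40*e3 - 7/5*e4 - 119/8*e123 + 35/18*e124 + 21/4*e134
(-9*e2) R2 = -1161/20*e1 + 4023/40*e2 + 459/8*e3 - 15/2*e4 - 4617/40*e123 - 27/5*e124 - 81/4*e234
(-3*e3) R2 = -1539/40*e1 - 153/8*e2 + 1341/40*e3 - 27/4*e4 + 387/20*e123 - 9/5*e134 + 5/2*e234
(-1/3*e4) R2 = 1/5*e1 - 5/18*e2 - 3/4*e3 + 149/40*e4 + 43/20*e124 + 171/40*e134 + 17/8*e234
Summing the partial products and collecting blades:
Answer: -612/5*e1 + 5951/90*e2 + 2409/40*e3 - 477/40*e4 - 2219/20*e123 - 47/36*e124 + 309/40*e134 - 125/8*e234


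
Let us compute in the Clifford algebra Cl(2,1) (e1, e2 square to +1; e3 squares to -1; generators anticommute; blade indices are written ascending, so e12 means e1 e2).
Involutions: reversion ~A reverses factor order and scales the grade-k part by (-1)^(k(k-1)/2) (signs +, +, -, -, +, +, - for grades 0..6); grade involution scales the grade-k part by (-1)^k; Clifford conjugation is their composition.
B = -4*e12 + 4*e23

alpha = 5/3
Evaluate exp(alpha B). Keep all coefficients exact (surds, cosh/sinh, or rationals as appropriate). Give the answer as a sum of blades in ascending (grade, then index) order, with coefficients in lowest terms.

B^2 term by term: the squares give (-4)^2*(e12)^2 + (4)^2*(e23)^2 = 16*(-1) + 16*(+1) = 0 (each basis 2-blade squares to minus the product of its generators' squares); cross terms between blades sharing an index anticommute and cancel. So B^2 = 0.
B^2 = 0, so the series closes: exp(alpha B) = 1 + alpha B (parabolic case).
Answer: 1 - 20/3*e12 + 20/3*e23


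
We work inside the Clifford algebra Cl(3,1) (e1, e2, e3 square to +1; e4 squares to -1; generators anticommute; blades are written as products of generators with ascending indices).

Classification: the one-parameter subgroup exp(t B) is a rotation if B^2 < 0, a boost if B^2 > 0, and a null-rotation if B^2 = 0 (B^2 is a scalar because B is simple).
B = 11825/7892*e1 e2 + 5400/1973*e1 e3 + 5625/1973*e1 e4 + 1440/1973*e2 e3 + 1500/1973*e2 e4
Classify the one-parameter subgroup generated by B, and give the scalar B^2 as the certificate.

B^2 term by term: the squares give (11825/7892)^2*(e1 e2)^2 + (5400/1973)^2*(e1 e3)^2 + (5625/1973)^2*(e1 e4)^2 + (1440/1973)^2*(e2 e3)^2 + (1500/1973)^2*(e2 e4)^2 = 139830625/62283664*(-1) + 29160000/3892729*(-1) + 31640625/3892729*(+1) + 2073600/3892729*(-1) + 2250000/3892729*(+1) = -25/16 (each basis 2-blade squares to minus the product of its generators' squares); cross terms between blades sharing an index anticommute and cancel; the commuting (index-disjoint) pairs give grade-4 terms 2*c*c'*(blade product), which cancel blade by blade — e1 e2 e3 e4: -16200000/3892729 + 16200000/3892729 = 0 — confirming B is simple. So B^2 = -25/16.
Answer: rotation, certificate B^2 = -25/16. Key observation: B^2 = -25/16 is a conjugation invariant, so its sign decides the class regardless of the surface form of B.


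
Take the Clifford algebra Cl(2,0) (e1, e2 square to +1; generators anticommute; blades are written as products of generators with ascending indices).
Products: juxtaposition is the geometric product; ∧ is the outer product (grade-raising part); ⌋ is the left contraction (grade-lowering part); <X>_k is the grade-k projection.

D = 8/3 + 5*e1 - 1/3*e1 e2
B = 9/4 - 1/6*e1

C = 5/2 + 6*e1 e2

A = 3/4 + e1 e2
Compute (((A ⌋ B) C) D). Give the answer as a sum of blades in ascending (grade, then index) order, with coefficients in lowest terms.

step 1: 27/16 - 1/8*e1
step 2: 135/32 - 5/16*e1 - 3/4*e2 + 81/8*e1 e2
step 3: 209/16 + 1921/96*e1 - 2521/48*e2 + 939/32*e1 e2
Answer: 209/16 + 1921/96*e1 - 2521/48*e2 + 939/32*e1 e2


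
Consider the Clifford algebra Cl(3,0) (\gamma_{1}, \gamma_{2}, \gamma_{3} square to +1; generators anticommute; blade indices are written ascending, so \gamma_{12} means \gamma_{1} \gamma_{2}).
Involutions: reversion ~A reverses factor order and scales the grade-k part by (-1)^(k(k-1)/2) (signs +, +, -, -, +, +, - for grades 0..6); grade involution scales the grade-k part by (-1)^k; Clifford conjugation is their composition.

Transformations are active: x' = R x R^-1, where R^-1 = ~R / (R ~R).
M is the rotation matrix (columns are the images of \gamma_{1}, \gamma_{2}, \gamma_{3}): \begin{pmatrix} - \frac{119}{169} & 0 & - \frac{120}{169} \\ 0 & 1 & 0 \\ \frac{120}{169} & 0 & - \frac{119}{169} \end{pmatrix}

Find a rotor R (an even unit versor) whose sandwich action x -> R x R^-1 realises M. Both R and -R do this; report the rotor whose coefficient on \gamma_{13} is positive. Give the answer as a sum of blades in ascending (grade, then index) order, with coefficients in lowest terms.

Method: write R = a + b12*\gamma_{12} + b13*\gamma_{13} + b23*\gamma_{23} with a^2 + b12^2 + b13^2 + b23^2 = 1 (so R^-1 = ~R). Expanding the columns R e_j ~R gives tr M = 4a^2 - 1 and, from the antisymmetric part, M21 - M12 = -4a*b12, M13 - M31 = 4a*b13, M32 - M23 = -4a*b23.
Here tr M = -\frac{69}{169}, so a^2 = (1 + tr M)/4 = \frac{25}{169} and a = ±\frac{5}{13}. Taking a = \frac{5}{13}: M21 - M12 = 0, M13 - M31 = -\frac{240}{169}, M32 - M23 = 0, giving b12 = 0, b13 = -\frac{12}{13}, b23 = 0, i.e. R = \frac{5}{13} - \frac{12}{13} \gamma_{13}.
Its \gamma_{13} coefficient is negative, so report the other preimage -R.
Answer: -\frac{5}{13} + \frac{12}{13} \gamma_{13}. Recall the cover is two-to-one: with M of trace -\frac{69}{169}, both preimages act alike, and the stated \gamma_{13} sign chooses the sheet.


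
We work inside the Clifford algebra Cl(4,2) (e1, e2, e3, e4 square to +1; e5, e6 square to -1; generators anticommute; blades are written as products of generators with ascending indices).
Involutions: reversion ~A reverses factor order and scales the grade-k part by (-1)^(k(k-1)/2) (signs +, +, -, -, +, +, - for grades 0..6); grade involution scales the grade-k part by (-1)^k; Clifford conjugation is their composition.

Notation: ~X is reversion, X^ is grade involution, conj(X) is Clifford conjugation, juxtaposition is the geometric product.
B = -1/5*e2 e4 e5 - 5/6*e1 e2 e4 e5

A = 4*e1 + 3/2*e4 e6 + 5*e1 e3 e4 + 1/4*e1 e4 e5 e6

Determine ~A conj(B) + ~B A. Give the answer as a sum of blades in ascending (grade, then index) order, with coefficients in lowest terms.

first term: -5/24*e2 e6 + 1/20*e1 e2 e6 + 25/6*e2 e3 e5 - 10/3*e2 e4 e5 + 3/10*e2 e5 e6 + e1 e2 e3 e5 - 4/5*e1 e2 e4 e5 + 5/4*e1 e2 e5 e6
second term: 5/24*e2 e6 - 1/20*e1 e2 e6 - 25/6*e2 e3 e5 + 10/3*e2 e4 e5 - 3/10*e2 e5 e6 + e1 e2 e3 e5 - 4/5*e1 e2 e4 e5 + 5/4*e1 e2 e5 e6
Answer: 2*e1 e2 e3 e5 - 8/5*e1 e2 e4 e5 + 5/2*e1 e2 e5 e6


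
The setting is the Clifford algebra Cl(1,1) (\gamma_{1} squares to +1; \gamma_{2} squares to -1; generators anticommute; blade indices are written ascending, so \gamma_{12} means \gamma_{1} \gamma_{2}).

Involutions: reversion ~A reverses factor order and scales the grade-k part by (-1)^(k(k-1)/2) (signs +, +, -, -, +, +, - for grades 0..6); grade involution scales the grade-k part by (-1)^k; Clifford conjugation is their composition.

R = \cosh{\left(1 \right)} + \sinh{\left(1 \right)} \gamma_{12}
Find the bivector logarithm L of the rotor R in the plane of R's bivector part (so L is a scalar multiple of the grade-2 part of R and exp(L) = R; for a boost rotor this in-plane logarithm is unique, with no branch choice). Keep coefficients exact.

The scalar part of R is \cosh{\left(1 \right)}, so cosh pins the rapidity up to sign — the sign comes from the bivector part; dividing that part by sinh of the rapidity yields the plane, and the in-plane L = rapidity * plane is unique because the two sign choices cancel.
Concretely: cosh(rapidity) = \cosh{\left(1 \right)} gives rapidity = ±1, and since rapidity/sinh(rapidity) is even the sign is immaterial: L = (rapidity/sinh(rapidity)) * <R>_2 = (\frac{1}{\sinh{\left(1 \right)}}) * <R>_2.
Answer: \gamma_{12}


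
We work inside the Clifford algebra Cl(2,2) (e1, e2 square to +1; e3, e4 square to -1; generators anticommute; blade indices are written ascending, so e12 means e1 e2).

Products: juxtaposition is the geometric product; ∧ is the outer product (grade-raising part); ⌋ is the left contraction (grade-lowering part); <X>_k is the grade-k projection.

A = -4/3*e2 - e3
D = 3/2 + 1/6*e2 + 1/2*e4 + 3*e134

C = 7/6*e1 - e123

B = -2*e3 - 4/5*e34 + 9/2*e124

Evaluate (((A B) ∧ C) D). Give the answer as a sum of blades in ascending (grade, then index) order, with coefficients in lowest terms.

step 1: -2 - 4/5*e4 + 6*e14 + 8/3*e23 + 16/15*e234 - 9/2*e1234
step 2: -7/3*e1 + 14/15*e14 + 46/9*e123 - 92/45*e1234
step 3: -119/30*e1 - 92/15*e2 - 14/5*e3 - 7/18*e12 - 23/27*e13 + 7/30*e14 - 46/3*e24 - 7*e34 + 391/45*e123 - 7/45*e124 - 46/135*e134 - 23/45*e1234
Answer: -119/30*e1 - 92/15*e2 - 14/5*e3 - 7/18*e12 - 23/27*e13 + 7/30*e14 - 46/3*e24 - 7*e34 + 391/45*e123 - 7/45*e124 - 46/135*e134 - 23/45*e1234


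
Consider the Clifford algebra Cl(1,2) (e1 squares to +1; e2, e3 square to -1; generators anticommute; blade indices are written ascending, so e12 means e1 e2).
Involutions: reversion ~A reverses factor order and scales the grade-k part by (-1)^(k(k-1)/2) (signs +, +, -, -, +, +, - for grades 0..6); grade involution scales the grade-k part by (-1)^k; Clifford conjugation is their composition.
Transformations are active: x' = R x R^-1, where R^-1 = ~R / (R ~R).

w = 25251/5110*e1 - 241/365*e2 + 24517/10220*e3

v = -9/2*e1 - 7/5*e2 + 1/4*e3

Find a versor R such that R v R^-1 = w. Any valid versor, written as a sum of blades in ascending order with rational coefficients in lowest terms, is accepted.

Equal squares first: v^2 = w^2 = 7291/400. Then v + w = 1128/2555*e1 - 752/365*e2 + 6768/2555*e3 is a versor taking v to w, provided it is invertible.
Answer: 1128/2555*e1 - 752/365*e2 + 6768/2555*e3


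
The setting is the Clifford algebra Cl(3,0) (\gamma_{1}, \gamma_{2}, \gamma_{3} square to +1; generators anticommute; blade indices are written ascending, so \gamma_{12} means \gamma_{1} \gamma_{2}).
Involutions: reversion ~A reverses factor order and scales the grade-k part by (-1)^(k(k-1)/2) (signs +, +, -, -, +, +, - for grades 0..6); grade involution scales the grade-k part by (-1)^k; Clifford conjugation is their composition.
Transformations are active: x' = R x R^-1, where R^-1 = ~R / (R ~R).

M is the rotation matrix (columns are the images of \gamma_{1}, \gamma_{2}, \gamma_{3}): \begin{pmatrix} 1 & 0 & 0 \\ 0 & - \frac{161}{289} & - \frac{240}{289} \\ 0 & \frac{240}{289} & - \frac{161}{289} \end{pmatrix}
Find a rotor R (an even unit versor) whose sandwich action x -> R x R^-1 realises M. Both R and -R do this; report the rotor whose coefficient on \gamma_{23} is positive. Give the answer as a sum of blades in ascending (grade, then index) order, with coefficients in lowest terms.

Method: write R = a + b12*\gamma_{12} + b13*\gamma_{13} + b23*\gamma_{23} with a^2 + b12^2 + b13^2 + b23^2 = 1 (so R^-1 = ~R). Expanding the columns R e_j ~R gives tr M = 4a^2 - 1 and, from the antisymmetric part, M21 - M12 = -4a*b12, M13 - M31 = 4a*b13, M32 - M23 = -4a*b23.
Here tr M = -\frac{33}{289}, so a^2 = (1 + tr M)/4 = \frac{64}{289} and a = ±\frac{8}{17}. Taking a = \frac{8}{17}: M21 - M12 = 0, M13 - M31 = 0, M32 - M23 = \frac{480}{289}, giving b12 = 0, b13 = 0, b23 = -\frac{15}{17}, i.e. R = \frac{8}{17} - \frac{15}{17} \gamma_{23}.
Its \gamma_{23} coefficient is negative, so report the other preimage -R.
Answer: -\frac{8}{17} + \frac{15}{17} \gamma_{23}. Why the constraint matters: R and -R act identically through the sandwich — M has trace -\frac{33}{289} either way — so only the sign condition on \gamma_{23} picks one of the two preimages.


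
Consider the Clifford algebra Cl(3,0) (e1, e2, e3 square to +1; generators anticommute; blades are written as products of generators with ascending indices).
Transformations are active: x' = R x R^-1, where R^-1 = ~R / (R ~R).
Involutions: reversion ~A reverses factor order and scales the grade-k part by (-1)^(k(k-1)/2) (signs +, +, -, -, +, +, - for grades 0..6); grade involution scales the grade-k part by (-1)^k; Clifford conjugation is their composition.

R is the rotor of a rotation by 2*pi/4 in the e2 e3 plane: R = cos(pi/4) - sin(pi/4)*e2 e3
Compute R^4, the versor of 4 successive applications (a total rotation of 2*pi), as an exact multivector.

The rotor phase is half the rotation angle and phases add under composition, so 4 steps in the e2 e3 plane accumulate phase 4*(pi/4) = pi: R^4 = cos(pi) - sin(pi)*e2 e3.
cos(pi) = -1 and sin(pi) = 0, so R^4 = -1. The total rotation 2*pi is 1 full turn, so every vector returns to itself, yet the rotor is -1, on the OTHER sheet of the double cover (an odd number of 2*pi turns).
Answer: -1


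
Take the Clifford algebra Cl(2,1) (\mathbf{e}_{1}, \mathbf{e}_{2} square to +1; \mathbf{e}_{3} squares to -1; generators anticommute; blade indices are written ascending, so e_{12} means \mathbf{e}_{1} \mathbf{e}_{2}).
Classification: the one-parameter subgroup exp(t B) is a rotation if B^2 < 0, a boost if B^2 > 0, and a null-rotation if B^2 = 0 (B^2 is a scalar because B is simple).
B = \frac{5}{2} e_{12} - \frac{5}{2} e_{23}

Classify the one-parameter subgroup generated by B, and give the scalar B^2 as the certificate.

B^2 term by term: the squares give (\frac{5}{2})^2*(e_{12})^2 + (-\frac{5}{2})^2*(e_{23})^2 = \frac{25}{4}*(-1) + \frac{25}{4}*(+1) = 0 (each basis 2-blade squares to minus the product of its generators' squares); cross terms between blades sharing an index anticommute and cancel. So B^2 = 0.
Answer: null-rotation, certificate B^2 = 0. Because 0 is invariant under every versor sandwich, the classification follows from its sign alone.


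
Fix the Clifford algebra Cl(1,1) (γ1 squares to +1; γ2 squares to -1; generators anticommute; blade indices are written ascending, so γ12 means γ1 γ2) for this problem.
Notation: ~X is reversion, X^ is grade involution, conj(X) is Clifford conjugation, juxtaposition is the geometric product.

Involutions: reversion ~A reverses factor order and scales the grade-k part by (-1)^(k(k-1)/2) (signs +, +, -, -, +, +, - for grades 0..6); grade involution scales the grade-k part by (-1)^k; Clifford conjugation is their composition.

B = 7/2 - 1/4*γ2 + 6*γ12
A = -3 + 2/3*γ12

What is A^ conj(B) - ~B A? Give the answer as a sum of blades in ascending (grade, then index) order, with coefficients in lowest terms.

first term: -29/2 - 1/6*γ1 - 3/4*γ2 + 61/3*γ12
second term: -29/2 - 1/6*γ1 + 3/4*γ2 + 61/3*γ12
Answer: -3/2*γ2


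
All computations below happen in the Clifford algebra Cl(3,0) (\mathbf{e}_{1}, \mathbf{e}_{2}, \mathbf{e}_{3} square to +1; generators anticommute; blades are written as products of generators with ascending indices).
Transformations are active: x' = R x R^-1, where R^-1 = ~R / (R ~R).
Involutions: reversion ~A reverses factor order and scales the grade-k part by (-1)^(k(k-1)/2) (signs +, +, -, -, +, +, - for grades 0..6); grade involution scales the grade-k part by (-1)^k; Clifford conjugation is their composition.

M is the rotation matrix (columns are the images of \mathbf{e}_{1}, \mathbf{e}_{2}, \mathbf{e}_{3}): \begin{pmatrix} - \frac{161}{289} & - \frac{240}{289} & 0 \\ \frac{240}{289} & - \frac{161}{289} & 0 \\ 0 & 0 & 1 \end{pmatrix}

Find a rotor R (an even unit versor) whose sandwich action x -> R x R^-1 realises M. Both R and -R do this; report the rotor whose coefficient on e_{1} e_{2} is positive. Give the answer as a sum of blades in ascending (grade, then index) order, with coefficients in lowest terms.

Method: write R = a + b12*e_{1} e_{2} + b13*e_{1} e_{3} + b23*e_{2} e_{3} with a^2 + b12^2 + b13^2 + b23^2 = 1 (so R^-1 = ~R). Expanding the columns R e_j ~R gives tr M = 4a^2 - 1 and, from the antisymmetric part, M21 - M12 = -4a*b12, M13 - M31 = 4a*b13, M32 - M23 = -4a*b23.
Here tr M = -\frac{33}{289}, so a^2 = (1 + tr M)/4 = \frac{64}{289} and a = ±\frac{8}{17}. Taking a = \frac{8}{17}: M21 - M12 = \frac{480}{289}, M13 - M31 = 0, M32 - M23 = 0, giving b12 = -\frac{15}{17}, b13 = 0, b23 = 0, i.e. R = \frac{8}{17} - \frac{15}{17} e_{1} e_{2}.
Its e_{1} e_{2} coefficient is negative, so report the other preimage -R.
Answer: -\frac{8}{17} + \frac{15}{17} e_{1} e_{2}. Why the constraint matters: R and -R act identically through the sandwich — M has trace -\frac{33}{289} either way — so only the sign condition on e_{1} e_{2} picks one of the two preimages.


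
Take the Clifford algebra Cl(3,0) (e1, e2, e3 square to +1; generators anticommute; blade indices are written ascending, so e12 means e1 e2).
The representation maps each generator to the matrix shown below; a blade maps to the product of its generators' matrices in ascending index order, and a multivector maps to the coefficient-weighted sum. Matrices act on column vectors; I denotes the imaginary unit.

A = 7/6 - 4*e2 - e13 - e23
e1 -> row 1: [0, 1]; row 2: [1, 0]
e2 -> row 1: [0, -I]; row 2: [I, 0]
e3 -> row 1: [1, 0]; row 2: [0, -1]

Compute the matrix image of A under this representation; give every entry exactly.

Bivector images (products of the table entries): rho(e13) = rho(e1)rho(e3) = row 1: [0, -1]; row 2: [1, 0]; rho(e23) = rho(e2)rho(e3) = row 1: [0, I]; row 2: [I, 0].
M = (7/6)*1 + (-4)*rho(e2) + (-1)*rho(e13) + (-1)*rho(e23), summed entrywise (1 is the identity matrix):
Answer: row 1: [7/6, 1 + 3*I]; row 2: [-1 - 5*I, 7/6]


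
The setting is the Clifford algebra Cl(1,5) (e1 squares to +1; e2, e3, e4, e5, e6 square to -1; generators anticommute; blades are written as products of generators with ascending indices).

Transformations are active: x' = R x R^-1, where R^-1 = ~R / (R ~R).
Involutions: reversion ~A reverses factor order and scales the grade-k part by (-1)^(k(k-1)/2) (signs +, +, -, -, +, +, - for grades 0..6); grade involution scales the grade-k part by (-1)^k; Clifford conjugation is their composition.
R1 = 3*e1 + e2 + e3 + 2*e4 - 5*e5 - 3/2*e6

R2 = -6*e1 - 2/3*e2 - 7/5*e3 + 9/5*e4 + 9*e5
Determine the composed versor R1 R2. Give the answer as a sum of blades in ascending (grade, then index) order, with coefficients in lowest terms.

Distribute over the terms of R2 (each basis-blade product reordered to ascending indices, repeated generators contracted through their squares):
R1 (-6*e1) = -18 + 6*e1 e2 + 6*e1 e3 + 12*e1 e4 - 30*e1 e5 - 9*e1 e6
R1 (-2/3*e2) = 2/3 - 2*e1 e2 + 2/3*e2 e3 + 4/3*e2 e4 - 10/3*e2 e5 - e2 e6
R1 (-7/5*e3) = 7/5 - 21/5*e1 e3 - 7/5*e2 e3 + 14/5*e3 e4 - 7*e3 e5 - 21/10*e3 e6
R1 (9/5*e4) = -18/5 + 27/5*e1 e4 + 9/5*e2 e4 + 9/5*e3 e4 + 9*e4 e5 + 27/10*e4 e6
R1 (9*e5) = 45 + 27*e1 e5 + 9*e2 e5 + 9*e3 e5 + 18*e4 e5 + 27/2*e5 e6
Summing the partial products and collecting blades:
Answer: 382/15 + 4*e1 e2 + 9/5*e1 e3 + 87/5*e1 e4 - 3*e1 e5 - 9*e1 e6 - 11/15*e2 e3 + 47/15*e2 e4 + 17/3*e2 e5 - e2 e6 + 23/5*e3 e4 + 2*e3 e5 - 21/10*e3 e6 + 27*e4 e5 + 27/10*e4 e6 + 27/2*e5 e6


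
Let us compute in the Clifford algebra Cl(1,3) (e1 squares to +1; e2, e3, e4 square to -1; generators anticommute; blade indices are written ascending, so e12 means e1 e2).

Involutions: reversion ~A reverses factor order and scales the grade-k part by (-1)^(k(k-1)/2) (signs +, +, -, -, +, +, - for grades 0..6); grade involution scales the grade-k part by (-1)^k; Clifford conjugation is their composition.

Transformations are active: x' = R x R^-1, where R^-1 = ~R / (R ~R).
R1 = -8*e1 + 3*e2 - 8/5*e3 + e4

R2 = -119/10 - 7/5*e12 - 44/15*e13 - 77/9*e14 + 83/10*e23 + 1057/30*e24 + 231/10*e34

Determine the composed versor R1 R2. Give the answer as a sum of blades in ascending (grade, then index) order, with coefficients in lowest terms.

Distribute over the terms of R1 (each basis-blade product reordered to ascending indices, repeated generators contracted through their squares):
(-8*e1) R2 = 476/5*e1 + 56/5*e2 + 352/15*e3 + 616/9*e4 - 332/5*e123 - 4228/15*e124 - 924/5*e134
(3*e2) R2 = -21/5*e1 - 357/10*e2 - 249/10*e3 - 1057/10*e4 + 44/5*e123 + 77/3*e124 + 693/10*e234
(-8/5*e3) R2 = 352/75*e1 - 332/25*e2 + 476/25*e3 + 924/25*e4 + 56/25*e123 - 616/45*e134 + 4228/75*e234
(e4) R2 = -77/9*e1 + 1057/30*e2 + 231/10*e3 - 119/10*e4 - 7/5*e124 - 44/15*e134 + 83/10*e234
Summing the partial products and collecting blades:
Answer: 19606/225*e1 - 191/75*e2 + 3053/75*e3 - 2744/225*e4 - 1384/25*e123 - 1288/5*e124 - 9064/45*e134 + 10048/75*e234


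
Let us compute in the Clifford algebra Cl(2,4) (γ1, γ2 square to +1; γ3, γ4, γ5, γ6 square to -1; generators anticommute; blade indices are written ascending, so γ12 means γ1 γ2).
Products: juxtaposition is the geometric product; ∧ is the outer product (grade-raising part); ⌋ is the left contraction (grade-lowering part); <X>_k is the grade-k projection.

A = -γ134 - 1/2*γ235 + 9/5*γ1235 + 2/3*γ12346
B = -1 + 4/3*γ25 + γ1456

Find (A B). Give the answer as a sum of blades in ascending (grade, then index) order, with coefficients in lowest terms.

step 1: 2/3*γ3 - 12/5*γ13 + γ134 + 7/6*γ235 + γ356 - 9/5*γ1235 - 9/5*γ2346 - 4/3*γ12345 - 1/6*γ12346 + 8/9*γ13456
Answer: 2/3*γ3 - 12/5*γ13 + γ134 + 7/6*γ235 + γ356 - 9/5*γ1235 - 9/5*γ2346 - 4/3*γ12345 - 1/6*γ12346 + 8/9*γ13456


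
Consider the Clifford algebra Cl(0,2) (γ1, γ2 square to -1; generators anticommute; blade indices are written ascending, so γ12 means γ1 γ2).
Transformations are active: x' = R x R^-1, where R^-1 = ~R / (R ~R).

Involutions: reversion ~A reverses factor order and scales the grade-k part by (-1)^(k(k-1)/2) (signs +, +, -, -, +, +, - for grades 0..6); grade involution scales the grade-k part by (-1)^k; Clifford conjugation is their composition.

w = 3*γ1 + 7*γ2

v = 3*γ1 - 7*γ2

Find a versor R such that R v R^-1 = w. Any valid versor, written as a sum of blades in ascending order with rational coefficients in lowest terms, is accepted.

Construction: equal norms (both -58) license R = v + w = 6*γ1 — nothing changes along that direction, while (v - w)/2 changes sign, so v maps onto w.
Answer: 6*γ1


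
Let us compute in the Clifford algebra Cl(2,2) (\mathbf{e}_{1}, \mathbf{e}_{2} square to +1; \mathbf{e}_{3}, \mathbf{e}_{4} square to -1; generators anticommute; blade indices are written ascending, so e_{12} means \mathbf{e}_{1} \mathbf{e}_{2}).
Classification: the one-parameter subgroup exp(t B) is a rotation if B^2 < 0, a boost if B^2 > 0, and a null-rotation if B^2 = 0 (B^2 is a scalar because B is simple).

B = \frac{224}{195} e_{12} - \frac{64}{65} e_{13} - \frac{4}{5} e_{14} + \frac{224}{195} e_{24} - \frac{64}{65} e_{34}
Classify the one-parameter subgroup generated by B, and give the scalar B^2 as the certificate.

B^2 term by term: the squares give (\frac{224}{195})^2*(e_{12})^2 + (-\frac{64}{65})^2*(e_{13})^2 + (-\frac{4}{5})^2*(e_{14})^2 + (\frac{224}{195})^2*(e_{24})^2 + (-\frac{64}{65})^2*(e_{34})^2 = \frac{50176}{38025}*(-1) + \frac{4096}{4225}*(+1) + \frac{16}{25}*(+1) + \frac{50176}{38025}*(+1) + \frac{4096}{4225}*(-1) = \frac{16}{25} (each basis 2-blade squares to minus the product of its generators' squares); cross terms between blades sharing an index anticommute and cancel; the commuting (index-disjoint) pairs give grade-4 terms 2*c*c'*(blade product), which cancel blade by blade — e_{1234}: -\frac{28672}{12675} + \frac{28672}{12675} = 0 — confirming B is simple. So B^2 = \frac{16}{25}.
Answer: boost, certificate B^2 = \frac{16}{25}. Check the certificate: B^2 = \frac{16}{25}, and that sign is decisive whatever form B takes.


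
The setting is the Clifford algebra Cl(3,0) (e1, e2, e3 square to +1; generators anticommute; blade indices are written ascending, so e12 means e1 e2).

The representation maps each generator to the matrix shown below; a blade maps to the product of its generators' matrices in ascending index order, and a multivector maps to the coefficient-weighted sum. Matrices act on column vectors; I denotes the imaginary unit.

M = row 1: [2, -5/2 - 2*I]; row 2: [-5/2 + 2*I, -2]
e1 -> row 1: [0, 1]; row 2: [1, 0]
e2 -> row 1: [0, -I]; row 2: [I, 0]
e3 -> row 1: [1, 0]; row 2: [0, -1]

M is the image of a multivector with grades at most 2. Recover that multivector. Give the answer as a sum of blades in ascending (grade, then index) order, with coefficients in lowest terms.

Method: 1, rho(e1), rho(e2), rho(e3) form a trace-orthogonal basis of the 2x2 complex matrices (tr(X Y) = 2 if X = Y, else 0), so M = m0*1 + m1*rho(e1) + m2*rho(e2) + m3*rho(e3) with m0 = tr(M)/2 = 0, m1 = tr(M rho(e1))/2 = -5/2, m2 = tr(M rho(e2))/2 = 2, m3 = tr(M rho(e3))/2 = 2.
Multiplying table entries, the bivector images are rho(e12) = I*rho(e3), rho(e13) = -I*rho(e2), rho(e23) = I*rho(e1); with real blade coefficients the real parts of m0..m3 are the coefficients of 1, e1, e2, e3 and the imaginary parts give the bivectors (e23: Im m1, e13: -Im m2, e12: Im m3).
Answer: -5/2*e1 + 2*e2 + 2*e3


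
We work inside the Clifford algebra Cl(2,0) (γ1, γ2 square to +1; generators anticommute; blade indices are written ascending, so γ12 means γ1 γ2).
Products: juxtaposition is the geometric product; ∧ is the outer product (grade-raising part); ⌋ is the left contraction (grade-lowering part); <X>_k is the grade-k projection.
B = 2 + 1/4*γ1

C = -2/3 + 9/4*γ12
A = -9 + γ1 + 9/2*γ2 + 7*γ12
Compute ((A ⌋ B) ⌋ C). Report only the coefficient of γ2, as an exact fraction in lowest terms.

step 1: -71/4 - 9/4*γ1
step 2: 71/6 - 81/16*γ2 - 639/16*γ12
Answer: -81/16


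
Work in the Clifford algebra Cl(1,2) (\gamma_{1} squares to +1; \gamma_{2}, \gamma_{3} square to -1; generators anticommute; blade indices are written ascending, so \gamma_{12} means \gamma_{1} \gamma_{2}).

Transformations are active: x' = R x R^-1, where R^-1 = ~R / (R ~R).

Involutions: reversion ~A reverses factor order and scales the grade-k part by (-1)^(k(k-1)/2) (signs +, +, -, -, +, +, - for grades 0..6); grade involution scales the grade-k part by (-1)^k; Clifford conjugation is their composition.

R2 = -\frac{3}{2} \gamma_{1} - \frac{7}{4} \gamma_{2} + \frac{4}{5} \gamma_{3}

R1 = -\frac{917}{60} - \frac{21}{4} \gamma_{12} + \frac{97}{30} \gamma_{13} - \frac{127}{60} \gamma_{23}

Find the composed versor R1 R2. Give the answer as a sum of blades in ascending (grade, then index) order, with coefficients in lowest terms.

Distribute over the terms of R2 (each basis-blade product reordered to ascending indices, repeated generators contracted through their squares):
R1 (-\frac{3}{2} \gamma_{1}) = \frac{917}{40} \gamma_{1} - \frac{63}{8} \gamma_{2} + \frac{97}{20} \gamma_{3} + \frac{127}{40} \gamma_{123}
R1 (-\frac{7}{4} \gamma_{2}) = -\frac{147}{16} \gamma_{1} + \frac{6419}{240} \gamma_{2} + \frac{889}{240} \gamma_{3} + \frac{679}{120} \gamma_{123}
R1 (\frac{4}{5} \gamma_{3}) = -\frac{194}{75} \gamma_{1} + \frac{127}{75} \gamma_{2} - \frac{917}{75} \gamma_{3} - \frac{21}{5} \gamma_{123}
Summing the partial products and collecting blades:
Answer: \frac{13381}{1200} \gamma_{1} + \frac{24677}{1200} \gamma_{2} - \frac{1469}{400} \gamma_{3} + \frac{139}{30} \gamma_{123}


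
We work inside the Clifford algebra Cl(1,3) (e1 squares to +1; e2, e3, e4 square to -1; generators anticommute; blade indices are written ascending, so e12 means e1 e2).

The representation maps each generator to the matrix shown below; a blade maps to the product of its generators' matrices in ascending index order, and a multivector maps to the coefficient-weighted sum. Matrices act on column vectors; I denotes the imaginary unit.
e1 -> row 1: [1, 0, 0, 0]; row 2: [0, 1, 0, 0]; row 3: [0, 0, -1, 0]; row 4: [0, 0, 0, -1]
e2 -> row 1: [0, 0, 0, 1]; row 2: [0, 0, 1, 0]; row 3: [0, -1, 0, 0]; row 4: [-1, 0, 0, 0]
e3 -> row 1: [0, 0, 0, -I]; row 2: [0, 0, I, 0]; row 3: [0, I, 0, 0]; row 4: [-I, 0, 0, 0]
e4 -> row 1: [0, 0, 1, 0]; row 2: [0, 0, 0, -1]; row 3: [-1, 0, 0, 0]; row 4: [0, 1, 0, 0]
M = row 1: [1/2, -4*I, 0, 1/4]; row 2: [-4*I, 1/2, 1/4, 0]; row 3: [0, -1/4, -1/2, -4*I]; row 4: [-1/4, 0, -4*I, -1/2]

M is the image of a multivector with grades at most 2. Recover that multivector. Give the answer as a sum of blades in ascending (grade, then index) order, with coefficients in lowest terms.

Method: the blade images are trace-orthogonal — tr(rho(e_A) rho(e_B)^-1) = 4 if A = B and 0 otherwise — and rho(e_A)^-1 = (e_A)^2 * rho(e_A) with (e_A)^2 = +1 or -1, so the coefficient of e_A in the preimage is (e_A)^2 * tr(M rho(e_A))/4.
Nonzero projections over blades of grade <= 2: e1: (e1)^2 = +1, tr(M rho(e1)) = 2, coefficient 1/2; e2: (e2)^2 = -1, tr(M rho(e2)) = -1, coefficient 1/4; e34: (e34)^2 = -1, tr(M rho(e34)) = -16, coefficient 4. Every other blade of grade <= 2 projects to 0.
Answer: 1/2*e1 + 1/4*e2 + 4*e34


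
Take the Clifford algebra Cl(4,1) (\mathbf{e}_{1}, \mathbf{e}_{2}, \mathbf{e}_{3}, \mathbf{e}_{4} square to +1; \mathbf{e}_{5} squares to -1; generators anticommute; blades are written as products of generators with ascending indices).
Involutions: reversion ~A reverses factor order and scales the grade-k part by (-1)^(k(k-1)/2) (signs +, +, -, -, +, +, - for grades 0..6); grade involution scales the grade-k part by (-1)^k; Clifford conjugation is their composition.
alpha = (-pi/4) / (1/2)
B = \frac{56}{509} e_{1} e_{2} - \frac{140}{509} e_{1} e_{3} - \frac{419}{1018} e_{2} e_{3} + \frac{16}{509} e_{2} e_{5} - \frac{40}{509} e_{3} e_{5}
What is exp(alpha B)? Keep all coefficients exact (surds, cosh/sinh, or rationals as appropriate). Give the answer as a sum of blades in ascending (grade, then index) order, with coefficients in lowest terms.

B^2 term by term: the squares give (\frac{56}{509})^2*(e_{1} e_{2})^2 + (-\frac{140}{509})^2*(e_{1} e_{3})^2 + (-\frac{419}{1018})^2*(e_{2} e_{3})^2 + (\frac{16}{509})^2*(e_{2} e_{5})^2 + (-\frac{40}{509})^2*(e_{3} e_{5})^2 = \frac{3136}{259081}*(-1) + \frac{19600}{259081}*(-1) + \frac{175561}{1036324}*(-1) + \frac{256}{259081}*(+1) + \frac{1600}{259081}*(+1) = -\frac{1}{4} (each basis 2-blade squares to minus the product of its generators' squares); cross terms between blades sharing an index anticommute and cancel; the commuting (index-disjoint) pairs give grade-4 terms 2*c*c'*(blade product), which cancel blade by blade — e_{1} e_{2} e_{3} e_{5}: -\frac{4480}{259081} + \frac{4480}{259081} = 0 — confirming B is simple. So B^2 = -\frac{1}{4}.
B^2 = -\frac{1}{4} — B^2 < 0, so the exponential closes trigonometrically: l = \frac{1}{2}, alpha*l = - \frac{\pi}{4}, so exp(alpha B) = cos(- \frac{\pi}{4}) + (sin(- \frac{\pi}{4})/(\frac{1}{2}))*B = \frac{\sqrt{2}}{2} + (- \sqrt{2})*B.
Answer: \frac{\sqrt{2}}{2} - \frac{56 \sqrt{2}}{509} e_{1} e_{2} + \frac{140 \sqrt{2}}{509} e_{1} e_{3} + \frac{419 \sqrt{2}}{1018} e_{2} e_{3} - \frac{16 \sqrt{2}}{509} e_{2} e_{5} + \frac{40 \sqrt{2}}{509} e_{3} e_{5}
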